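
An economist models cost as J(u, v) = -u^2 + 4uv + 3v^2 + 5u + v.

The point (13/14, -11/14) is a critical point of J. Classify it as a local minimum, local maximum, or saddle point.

saddle point

The Hessian of J is constant: H = [[-2, 4], [4, 6]].
det(H) = (-2)·6 − 4² = -28.
Since det(H) < 0, H is indefinite and the critical point is a saddle point.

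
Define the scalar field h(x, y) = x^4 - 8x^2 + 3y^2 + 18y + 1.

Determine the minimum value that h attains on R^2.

-42

h(x,y) separates as P(x) + Q(y) + 1, so its minimum is min P + min Q + 1.
P'(x) = 4x(x - 2)(x + 2) vanishes at x ∈ {-2, 0, 2}; Q'(y) = 6y + 18 vanishes at y ∈ {-3}.
Local minima of P (where P''>0): P(-2)=-16, P(2)=-16. Local minima of Q: Q(-3)=-27.
So the global minimum of h is P(-2) + Q(-3) + 1 = -16 − 27 + 1 = -42, attained at (-2, -3).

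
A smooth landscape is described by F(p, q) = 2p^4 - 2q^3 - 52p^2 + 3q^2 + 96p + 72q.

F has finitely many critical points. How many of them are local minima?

F separates as a function of p plus a function of q, so ∇F=0 decouples.
∂F/∂p = 8(p - 3)(p - 1)(p + 4) = 0 at p ∈ {-4, 1, 3}; ∂F/∂q = -6(q - 4)(q + 3) = 0 at q ∈ {-3, 4}.
The Hessian is diagonal: diag(F_pp, F_qq). Second derivatives: F_pp(-4)=280, F_pp(1)=-80, F_pp(3)=112; F_qq(-3)=42, F_qq(4)=-42.
Local minima occur where both diagonal entries positive: (-4, -3), (3, -3). Count: 2.

2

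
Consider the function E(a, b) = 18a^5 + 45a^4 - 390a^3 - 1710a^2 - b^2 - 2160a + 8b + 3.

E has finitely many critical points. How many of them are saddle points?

E separates as a function of a plus a function of b, so ∇E=0 decouples.
∂E/∂a = 90(a - 4)(a + 1)(a + 2)(a + 3) = 0 at a ∈ {-3, -2, -1, 4}; ∂E/∂b = -2(b - 4) = 0 at b ∈ {4}.
The Hessian is diagonal: diag(E_aa, E_bb). Second derivatives: E_aa(-3)=-1260, E_aa(-2)=540, E_aa(-1)=-900, E_aa(4)=18900; E_bb(4)=-2.
Saddle points occur where the two diagonal entries have opposite signs: (-2, 4), (4, 4). Count: 2.

2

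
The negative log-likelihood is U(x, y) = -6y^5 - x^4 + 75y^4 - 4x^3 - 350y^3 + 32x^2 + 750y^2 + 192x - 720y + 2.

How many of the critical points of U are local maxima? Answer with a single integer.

U separates as a function of x plus a function of y, so ∇U=0 decouples.
∂U/∂x = -4(x - 4)(x + 3)(x + 4) = 0 at x ∈ {-4, -3, 4}; ∂U/∂y = -30(y - 4)(y - 3)(y - 2)(y - 1) = 0 at y ∈ {1, 2, 3, 4}.
The Hessian is diagonal: diag(U_xx, U_yy). Second derivatives: U_xx(-4)=-32, U_xx(-3)=28, U_xx(4)=-224; U_yy(1)=180, U_yy(2)=-60, U_yy(3)=60, U_yy(4)=-180.
Local maxima occur where both diagonal entries negative: (-4, 2), (-4, 4), (4, 2), (4, 4). Count: 4.

4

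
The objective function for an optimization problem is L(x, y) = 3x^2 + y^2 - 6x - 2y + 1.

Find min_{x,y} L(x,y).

-3

L(x,y) separates as P(x) + Q(y) + 1, so its minimum is min P + min Q + 1.
P'(x) = 6x - 6 vanishes at x ∈ {1}; Q'(y) = 2y - 2 vanishes at y ∈ {1}.
Local minima of P (where P''>0): P(1)=-3. Local minima of Q: Q(1)=-1.
So the global minimum of L is P(1) + Q(1) + 1 = -3 − 1 + 1 = -3, attained at (1, 1).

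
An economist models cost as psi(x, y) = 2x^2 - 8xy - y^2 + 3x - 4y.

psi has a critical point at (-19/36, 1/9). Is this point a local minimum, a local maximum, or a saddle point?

saddle point

The Hessian of psi is constant: H = [[4, -8], [-8, -2]].
det(H) = 4·(-2) − (-8)² = -72.
Since det(H) < 0, H is indefinite and the critical point is a saddle point.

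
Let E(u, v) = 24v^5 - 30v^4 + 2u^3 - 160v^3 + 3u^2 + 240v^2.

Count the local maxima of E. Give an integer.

E separates as a function of u plus a function of v, so ∇E=0 decouples.
∂E/∂u = 6u(u + 1) = 0 at u ∈ {-1, 0}; ∂E/∂v = 120v(v - 2)(v - 1)(v + 2) = 0 at v ∈ {-2, 0, 1, 2}.
The Hessian is diagonal: diag(E_uu, E_vv). Second derivatives: E_uu(-1)=-6, E_uu(0)=6; E_vv(-2)=-2880, E_vv(0)=480, E_vv(1)=-360, E_vv(2)=960.
Local maxima occur where both diagonal entries negative: (-1, -2), (-1, 1). Count: 2.

2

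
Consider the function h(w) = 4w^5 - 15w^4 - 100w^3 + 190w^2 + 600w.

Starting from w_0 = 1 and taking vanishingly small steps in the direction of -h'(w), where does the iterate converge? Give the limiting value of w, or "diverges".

h'(w) = 20(w - 5)(w - 2)(w + 1)(w + 3), so h'(1) = 640.
Gradient descent moves in the -h' direction, i.e. w is decreasing.
The nearest critical point in that direction is w = -1, where h'' = 720 > 0 (a local minimum). The iterate converges there.

-1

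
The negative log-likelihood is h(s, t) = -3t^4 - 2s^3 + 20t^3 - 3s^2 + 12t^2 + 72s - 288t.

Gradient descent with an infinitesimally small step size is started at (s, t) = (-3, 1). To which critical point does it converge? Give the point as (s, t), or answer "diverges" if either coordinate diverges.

h is separable, so gradient descent decouples: s follows -∂h/∂s, t follows -∂h/∂t.
∂h/∂s = -6(s - 3)(s + 4); at s=-3 this is 36, so s decreases.
∂h/∂t = -12(t - 4)(t - 3)(t + 2); at t=1 this is -216, so t increases.
s converges to its nearest critical value -4 (a local min of the s-part); t converges to 3. The iterate converges to (-4, 3).

(-4, 3)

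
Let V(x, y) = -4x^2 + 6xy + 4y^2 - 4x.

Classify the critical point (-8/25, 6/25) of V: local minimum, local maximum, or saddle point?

saddle point

The Hessian of V is constant: H = [[-8, 6], [6, 8]].
det(H) = (-8)·8 − 6² = -100.
Since det(H) < 0, H is indefinite and the critical point is a saddle point.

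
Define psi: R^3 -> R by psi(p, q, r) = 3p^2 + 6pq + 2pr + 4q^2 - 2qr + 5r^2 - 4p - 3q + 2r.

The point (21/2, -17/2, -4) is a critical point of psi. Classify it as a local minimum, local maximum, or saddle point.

The Hessian is constant: H = [[6, 6, 2], [6, 8, -2], [2, -2, 10]].
Leading principal minors: Δ₁ = 6, Δ₂ = 12, Δ₃ = 16.
All leading minors are positive, so H is positive definite: a local minimum.

local minimum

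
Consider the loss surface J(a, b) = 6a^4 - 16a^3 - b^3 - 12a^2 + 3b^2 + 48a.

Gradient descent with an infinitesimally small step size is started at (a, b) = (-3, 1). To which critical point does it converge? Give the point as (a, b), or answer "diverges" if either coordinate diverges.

J is separable, so gradient descent decouples: a follows -∂J/∂a, b follows -∂J/∂b.
∂J/∂a = 24(a - 2)(a - 1)(a + 1); at a=-3 this is -960, so a increases.
∂J/∂b = -3b(b - 2); at b=1 this is 3, so b decreases.
a converges to its nearest critical value -1 (a local min of the a-part); b converges to 0. The iterate converges to (-1, 0).

(-1, 0)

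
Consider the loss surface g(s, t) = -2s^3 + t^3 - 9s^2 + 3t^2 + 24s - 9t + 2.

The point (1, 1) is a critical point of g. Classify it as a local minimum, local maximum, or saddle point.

The mixed partial ∂²g/∂s∂t is 0, so the Hessian at any point is diag(g_ss, g_tt) = diag(-6(2s + 3), 6(t + 1)).
At (1, 1): H = diag(-30, 12).
The eigenvalues have opposite signs, so H is indefinite: a saddle point.

saddle point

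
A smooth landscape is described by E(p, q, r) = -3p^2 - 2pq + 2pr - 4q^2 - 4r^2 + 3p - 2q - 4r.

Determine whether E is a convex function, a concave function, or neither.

E is quadratic, so its Hessian is the constant matrix H = [[-6, -2, 2], [-2, -8, 0], [2, 0, -8]].
Leading principal minors: -6, 44, -320.
Signs alternate −, +, − ⇒ H ≺ 0 ⇒ concave.

concave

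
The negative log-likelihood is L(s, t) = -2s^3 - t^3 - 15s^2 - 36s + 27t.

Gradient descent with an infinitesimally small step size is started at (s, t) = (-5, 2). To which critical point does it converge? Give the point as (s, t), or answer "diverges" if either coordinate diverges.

(-3, -3)

L is separable, so gradient descent decouples: s follows -∂L/∂s, t follows -∂L/∂t.
∂L/∂s = -6(s + 2)(s + 3); at s=-5 this is -36, so s increases.
∂L/∂t = -3(t - 3)(t + 3); at t=2 this is 15, so t decreases.
s converges to its nearest critical value -3 (a local min of the s-part); t converges to -3. The iterate converges to (-3, -3).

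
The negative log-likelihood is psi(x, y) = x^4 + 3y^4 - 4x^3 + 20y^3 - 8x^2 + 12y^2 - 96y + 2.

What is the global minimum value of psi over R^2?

psi(x,y) separates as P(x) + Q(y) + 2, so its minimum is min P + min Q + 2.
P'(x) = 4x(x - 4)(x + 1) vanishes at x ∈ {-1, 0, 4}; Q'(y) = 12(y - 1)(y + 2)(y + 4) vanishes at y ∈ {-4, -2, 1}.
Local minima of P (where P''>0): P(-1)=-3, P(4)=-128. Local minima of Q: Q(-4)=64, Q(1)=-61.
So the global minimum of psi is P(4) + Q(1) + 2 = -128 − 61 + 2 = -187, attained at (4, 1).

-187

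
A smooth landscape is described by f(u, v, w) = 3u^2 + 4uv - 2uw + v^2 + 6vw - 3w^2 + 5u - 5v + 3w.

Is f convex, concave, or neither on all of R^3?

neither

f is quadratic, so its Hessian is the constant matrix H = [[6, 4, -2], [4, 2, 6], [-2, 6, -6]].
Leading principal minors: 6, -4, -296.
Neither pattern holds ⇒ H is indefinite ⇒ neither convex nor concave.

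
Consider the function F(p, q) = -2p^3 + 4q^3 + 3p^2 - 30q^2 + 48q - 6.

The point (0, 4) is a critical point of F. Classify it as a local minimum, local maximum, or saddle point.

The mixed partial ∂²F/∂p∂q is 0, so the Hessian at any point is diag(F_pp, F_qq) = diag(6(-2p + 1), 12(2q - 5)).
At (0, 4): H = diag(6, 36).
Both eigenvalues are positive, so H is positive definite: a local minimum.

local minimum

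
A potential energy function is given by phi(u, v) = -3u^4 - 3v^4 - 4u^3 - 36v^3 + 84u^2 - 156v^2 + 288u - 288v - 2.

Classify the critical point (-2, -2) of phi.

saddle point

The mixed partial ∂²phi/∂u∂v is 0, so the Hessian at any point is diag(phi_uu, phi_vv) = diag(12(-3u^2 - 2u + 14), -12(3v^2 + 18v + 26)).
At (-2, -2): H = diag(72, -24).
The eigenvalues have opposite signs, so H is indefinite: a saddle point.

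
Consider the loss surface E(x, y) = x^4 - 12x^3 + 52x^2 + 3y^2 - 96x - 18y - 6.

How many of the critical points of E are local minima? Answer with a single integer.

2

E separates as a function of x plus a function of y, so ∇E=0 decouples.
∂E/∂x = 4(x - 4)(x - 3)(x - 2) = 0 at x ∈ {2, 3, 4}; ∂E/∂y = 6(y - 3) = 0 at y ∈ {3}.
The Hessian is diagonal: diag(E_xx, E_yy). Second derivatives: E_xx(2)=8, E_xx(3)=-4, E_xx(4)=8; E_yy(3)=6.
Local minima occur where both diagonal entries positive: (2, 3), (4, 3). Count: 2.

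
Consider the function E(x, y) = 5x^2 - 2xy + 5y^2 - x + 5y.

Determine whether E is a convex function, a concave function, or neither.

convex

E is quadratic, so its Hessian is the constant matrix H = [[10, -2], [-2, 10]].
det(H) = 96, tr(H) = 20.
det(H) > 0 and tr(H) > 0, so H is positive definite everywhere: convex.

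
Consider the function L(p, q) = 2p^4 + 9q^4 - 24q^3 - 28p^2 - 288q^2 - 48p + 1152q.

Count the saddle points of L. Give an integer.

4

L separates as a function of p plus a function of q, so ∇L=0 decouples.
∂L/∂p = 8(p - 3)(p + 1)(p + 2) = 0 at p ∈ {-2, -1, 3}; ∂L/∂q = 36(q - 4)(q - 2)(q + 4) = 0 at q ∈ {-4, 2, 4}.
The Hessian is diagonal: diag(L_pp, L_qq). Second derivatives: L_pp(-2)=40, L_pp(-1)=-32, L_pp(3)=160; L_qq(-4)=1728, L_qq(2)=-432, L_qq(4)=576.
Saddle points occur where the two diagonal entries have opposite signs: (-2, 2), (-1, -4), (-1, 4), (3, 2). Count: 4.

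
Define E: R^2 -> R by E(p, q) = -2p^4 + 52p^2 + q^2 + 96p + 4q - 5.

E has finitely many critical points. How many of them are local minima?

1

E separates as a function of p plus a function of q, so ∇E=0 decouples.
∂E/∂p = -8(p - 4)(p + 1)(p + 3) = 0 at p ∈ {-3, -1, 4}; ∂E/∂q = 2(q + 2) = 0 at q ∈ {-2}.
The Hessian is diagonal: diag(E_pp, E_qq). Second derivatives: E_pp(-3)=-112, E_pp(-1)=80, E_pp(4)=-280; E_qq(-2)=2.
Local minima occur where both diagonal entries positive: (-1, -2). Count: 1.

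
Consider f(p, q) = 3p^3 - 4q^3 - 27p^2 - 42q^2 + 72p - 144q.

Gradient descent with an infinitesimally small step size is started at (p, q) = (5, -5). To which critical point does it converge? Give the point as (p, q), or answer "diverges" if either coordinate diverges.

(4, -4)

f is separable, so gradient descent decouples: p follows -∂f/∂p, q follows -∂f/∂q.
∂f/∂p = 9(p - 4)(p - 2); at p=5 this is 27, so p decreases.
∂f/∂q = -12(q + 3)(q + 4); at q=-5 this is -24, so q increases.
p converges to its nearest critical value 4 (a local min of the p-part); q converges to -4. The iterate converges to (4, -4).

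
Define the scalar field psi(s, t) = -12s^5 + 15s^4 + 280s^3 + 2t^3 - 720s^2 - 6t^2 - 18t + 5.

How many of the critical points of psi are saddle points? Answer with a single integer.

psi separates as a function of s plus a function of t, so ∇psi=0 decouples.
∂psi/∂s = -60s(s - 3)(s - 2)(s + 4) = 0 at s ∈ {-4, 0, 2, 3}; ∂psi/∂t = 6(t - 3)(t + 1) = 0 at t ∈ {-1, 3}.
The Hessian is diagonal: diag(psi_ss, psi_tt). Second derivatives: psi_ss(-4)=10080, psi_ss(0)=-1440, psi_ss(2)=720, psi_ss(3)=-1260; psi_tt(-1)=-24, psi_tt(3)=24.
Saddle points occur where the two diagonal entries have opposite signs: (-4, -1), (0, 3), (2, -1), (3, 3). Count: 4.

4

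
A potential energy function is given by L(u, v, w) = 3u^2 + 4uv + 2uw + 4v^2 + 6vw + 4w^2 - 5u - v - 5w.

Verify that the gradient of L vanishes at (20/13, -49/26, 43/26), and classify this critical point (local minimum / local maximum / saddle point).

∇L = (6u + 4v + 2w - 5, 4u + 8v + 6w - 1, 2u + 6v + 8w - 5); substituting (20/13, -49/26, 43/26) gives ∇L = (0, 0, 0), so (20/13, -49/26, 43/26) is indeed a critical point.
The Hessian is constant: H = [[6, 4, 2], [4, 8, 6], [2, 6, 8]].
Leading principal minors: Δ₁ = 6, Δ₂ = 32, Δ₃ = 104.
All leading minors are positive, so H is positive definite: a local minimum.

local minimum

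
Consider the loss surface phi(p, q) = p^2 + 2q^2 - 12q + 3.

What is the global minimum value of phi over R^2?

-15

phi(p,q) separates as A(p) + B(q) + 3, so its minimum is min A + min B + 3.
A'(p) = 2p vanishes at p ∈ {0}; B'(q) = 4q - 12 vanishes at q ∈ {3}.
Local minima of A (where A''>0): A(0)=0. Local minima of B: B(3)=-18.
So the global minimum of phi is A(0) + B(3) + 3 = 0 − 18 + 3 = -15, attained at (0, 3).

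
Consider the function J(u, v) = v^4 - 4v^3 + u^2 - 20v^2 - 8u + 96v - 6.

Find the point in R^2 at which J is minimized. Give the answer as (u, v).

J(u,v) separates as P(u) + Q(v) − 6, so its minimum is min P + min Q − 6.
P'(u) = 2u - 8 vanishes at u ∈ {4}; Q'(v) = 4(v - 4)(v - 2)(v + 3) vanishes at v ∈ {-3, 2, 4}.
Local minima of P (where P''>0): P(4)=-16. Local minima of Q: Q(-3)=-279, Q(4)=64.
So the global minimum of J is P(4) + Q(-3) − 6 = -16 − 279 − 6 = -301, attained at (4, -3).

(4, -3)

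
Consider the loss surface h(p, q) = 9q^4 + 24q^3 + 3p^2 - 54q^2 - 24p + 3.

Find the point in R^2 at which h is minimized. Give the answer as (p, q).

(4, -3)

h(p,q) separates as A(p) + B(q) + 3, so its minimum is min A + min B + 3.
A'(p) = 6p - 24 vanishes at p ∈ {4}; B'(q) = 36q(q - 1)(q + 3) vanishes at q ∈ {-3, 0, 1}.
Local minima of A (where A''>0): A(4)=-48. Local minima of B: B(-3)=-405, B(1)=-21.
So the global minimum of h is A(4) + B(-3) + 3 = -48 − 405 + 3 = -450, attained at (4, -3).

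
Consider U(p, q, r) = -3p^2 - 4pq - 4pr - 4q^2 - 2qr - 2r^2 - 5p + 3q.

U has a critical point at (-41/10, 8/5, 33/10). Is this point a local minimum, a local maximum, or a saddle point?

local maximum

The Hessian is constant: H = [[-6, -4, -4], [-4, -8, -2], [-4, -2, -4]].
Leading principal minors: Δ₁ = -6, Δ₂ = 32, Δ₃ = -40.
The minors alternate sign starting negative (−, +, −), so H is negative definite: a local maximum.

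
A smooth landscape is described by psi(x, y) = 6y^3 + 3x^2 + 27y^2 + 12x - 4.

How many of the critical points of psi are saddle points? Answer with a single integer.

psi separates as a function of x plus a function of y, so ∇psi=0 decouples.
∂psi/∂x = 6(x + 2) = 0 at x ∈ {-2}; ∂psi/∂y = 18y(y + 3) = 0 at y ∈ {-3, 0}.
The Hessian is diagonal: diag(psi_xx, psi_yy). Second derivatives: psi_xx(-2)=6; psi_yy(-3)=-54, psi_yy(0)=54.
Saddle points occur where the two diagonal entries have opposite signs: (-2, -3). Count: 1.

1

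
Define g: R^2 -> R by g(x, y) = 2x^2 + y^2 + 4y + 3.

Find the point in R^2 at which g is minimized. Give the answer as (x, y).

g(x,y) separates as P(x) + Q(y) + 3, so its minimum is min P + min Q + 3.
P'(x) = 4x vanishes at x ∈ {0}; Q'(y) = 2y + 4 vanishes at y ∈ {-2}.
Local minima of P (where P''>0): P(0)=0. Local minima of Q: Q(-2)=-4.
So the global minimum of g is P(0) + Q(-2) + 3 = 0 − 4 + 3 = -1, attained at (0, -2).

(0, -2)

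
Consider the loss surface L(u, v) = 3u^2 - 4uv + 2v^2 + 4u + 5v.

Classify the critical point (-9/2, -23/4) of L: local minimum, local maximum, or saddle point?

The Hessian of L is constant: H = [[6, -4], [-4, 4]].
det(H) = 6·4 − (-4)² = 8.
det(H) > 0 and tr(H) = 10 > 0, so H is positive definite and the point is a local minimum.

local minimum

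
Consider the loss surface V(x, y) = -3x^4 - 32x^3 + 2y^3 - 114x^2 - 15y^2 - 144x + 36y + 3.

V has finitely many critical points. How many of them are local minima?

V separates as a function of x plus a function of y, so ∇V=0 decouples.
∂V/∂x = -12(x + 1)(x + 3)(x + 4) = 0 at x ∈ {-4, -3, -1}; ∂V/∂y = 6(y - 3)(y - 2) = 0 at y ∈ {2, 3}.
The Hessian is diagonal: diag(V_xx, V_yy). Second derivatives: V_xx(-4)=-36, V_xx(-3)=24, V_xx(-1)=-72; V_yy(2)=-6, V_yy(3)=6.
Local minima occur where both diagonal entries positive: (-3, 3). Count: 1.

1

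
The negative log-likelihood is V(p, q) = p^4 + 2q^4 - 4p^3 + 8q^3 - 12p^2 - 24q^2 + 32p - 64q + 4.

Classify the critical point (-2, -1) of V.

The mixed partial ∂²V/∂p∂q is 0, so the Hessian at any point is diag(V_pp, V_qq) = diag(12(p^2 - 2p - 2), 24(q^2 + 2q - 2)).
At (-2, -1): H = diag(72, -72).
The eigenvalues have opposite signs, so H is indefinite: a saddle point.

saddle point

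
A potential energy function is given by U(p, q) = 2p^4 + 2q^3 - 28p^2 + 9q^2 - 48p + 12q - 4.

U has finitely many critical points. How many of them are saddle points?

3

U separates as a function of p plus a function of q, so ∇U=0 decouples.
∂U/∂p = 8(p - 3)(p + 1)(p + 2) = 0 at p ∈ {-2, -1, 3}; ∂U/∂q = 6(q + 1)(q + 2) = 0 at q ∈ {-2, -1}.
The Hessian is diagonal: diag(U_pp, U_qq). Second derivatives: U_pp(-2)=40, U_pp(-1)=-32, U_pp(3)=160; U_qq(-2)=-6, U_qq(-1)=6.
Saddle points occur where the two diagonal entries have opposite signs: (-2, -2), (-1, -1), (3, -2). Count: 3.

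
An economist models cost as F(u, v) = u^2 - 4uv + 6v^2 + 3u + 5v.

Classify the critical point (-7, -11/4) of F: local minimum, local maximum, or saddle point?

local minimum

The Hessian of F is constant: H = [[2, -4], [-4, 12]].
det(H) = 2·12 − (-4)² = 8.
det(H) > 0 and tr(H) = 14 > 0, so H is positive definite and the point is a local minimum.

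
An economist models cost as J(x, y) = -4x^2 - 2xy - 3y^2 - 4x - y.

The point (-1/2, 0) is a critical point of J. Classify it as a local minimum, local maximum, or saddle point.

local maximum

The Hessian of J is constant: H = [[-8, -2], [-2, -6]].
det(H) = (-8)·(-6) − (-2)² = 44.
det(H) > 0 and tr(H) = -14 < 0, so H is negative definite and the point is a local maximum.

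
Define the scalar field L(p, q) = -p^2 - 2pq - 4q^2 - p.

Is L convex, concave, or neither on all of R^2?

concave

L is quadratic, so its Hessian is the constant matrix H = [[-2, -2], [-2, -8]].
det(H) = 12, tr(H) = -10.
det(H) > 0 and tr(H) < 0, so H is negative definite everywhere: concave.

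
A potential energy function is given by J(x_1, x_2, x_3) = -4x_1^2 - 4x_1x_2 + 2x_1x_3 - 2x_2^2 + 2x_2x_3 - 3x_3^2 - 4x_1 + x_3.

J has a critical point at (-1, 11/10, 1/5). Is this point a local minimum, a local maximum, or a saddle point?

local maximum

The Hessian is constant: H = [[-8, -4, 2], [-4, -4, 2], [2, 2, -6]].
Leading principal minors: Δ₁ = -8, Δ₂ = 16, Δ₃ = -80.
The minors alternate sign starting negative (−, +, −), so H is negative definite: a local maximum.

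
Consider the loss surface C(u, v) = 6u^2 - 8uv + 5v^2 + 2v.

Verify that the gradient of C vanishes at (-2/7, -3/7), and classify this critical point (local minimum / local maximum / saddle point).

∇C = (12u - 8v, -8u + 10v + 2); substituting (-2/7, -3/7) gives ∇C = (0, 0), so (-2/7, -3/7) is indeed a critical point.
The Hessian of C is constant: H = [[12, -8], [-8, 10]].
det(H) = 12·10 − (-8)² = 56.
det(H) > 0 and tr(H) = 22 > 0, so H is positive definite and the point is a local minimum.

local minimum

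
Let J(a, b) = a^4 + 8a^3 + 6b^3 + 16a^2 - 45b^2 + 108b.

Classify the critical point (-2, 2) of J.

local maximum

The mixed partial ∂²J/∂a∂b is 0, so the Hessian at any point is diag(J_aa, J_bb) = diag(4(3a^2 + 12a + 8), 18(2b - 5)).
At (-2, 2): H = diag(-16, -18).
Both eigenvalues are negative, so H is negative definite: a local maximum.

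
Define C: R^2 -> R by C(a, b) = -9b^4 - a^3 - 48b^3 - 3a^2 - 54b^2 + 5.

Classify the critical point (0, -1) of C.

saddle point

The mixed partial ∂²C/∂a∂b is 0, so the Hessian at any point is diag(C_aa, C_bb) = diag(-6(a + 1), -36(3b^2 + 8b + 3)).
At (0, -1): H = diag(-6, 72).
The eigenvalues have opposite signs, so H is indefinite: a saddle point.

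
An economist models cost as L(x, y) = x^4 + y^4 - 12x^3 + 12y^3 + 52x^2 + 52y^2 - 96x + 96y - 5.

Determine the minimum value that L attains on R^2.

L(x,y) separates as P(x) + Q(y) − 5, so its minimum is min P + min Q − 5.
P'(x) = 4(x - 4)(x - 3)(x - 2) vanishes at x ∈ {2, 3, 4}; Q'(y) = 4(y + 2)(y + 3)(y + 4) vanishes at y ∈ {-4, -3, -2}.
Local minima of P (where P''>0): P(2)=-64, P(4)=-64. Local minima of Q: Q(-4)=-64, Q(-2)=-64.
So the global minimum of L is P(2) + Q(-4) − 5 = -64 − 64 − 5 = -133, attained at (2, -4).

-133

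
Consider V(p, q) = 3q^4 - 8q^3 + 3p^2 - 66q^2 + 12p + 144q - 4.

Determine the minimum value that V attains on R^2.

V(p,q) separates as A(p) + B(q) − 4, so its minimum is min A + min B − 4.
A'(p) = 6p + 12 vanishes at p ∈ {-2}; B'(q) = 12(q - 4)(q - 1)(q + 3) vanishes at q ∈ {-3, 1, 4}.
Local minima of A (where A''>0): A(-2)=-12. Local minima of B: B(-3)=-567, B(4)=-224.
So the global minimum of V is A(-2) + B(-3) − 4 = -12 − 567 − 4 = -583, attained at (-2, -3).

-583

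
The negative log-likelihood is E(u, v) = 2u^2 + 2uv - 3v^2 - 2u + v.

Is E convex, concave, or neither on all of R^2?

neither

E is quadratic, so its Hessian is the constant matrix H = [[4, 2], [2, -6]].
det(H) = -28, tr(H) = -2.
det(H) < 0, so H is indefinite: neither convex nor concave.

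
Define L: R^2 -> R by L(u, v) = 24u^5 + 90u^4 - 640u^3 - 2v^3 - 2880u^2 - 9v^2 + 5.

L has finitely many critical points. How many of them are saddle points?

4

L separates as a function of u plus a function of v, so ∇L=0 decouples.
∂L/∂u = 120u(u - 4)(u + 3)(u + 4) = 0 at u ∈ {-4, -3, 0, 4}; ∂L/∂v = -6v(v + 3) = 0 at v ∈ {-3, 0}.
The Hessian is diagonal: diag(L_uu, L_vv). Second derivatives: L_uu(-4)=-3840, L_uu(-3)=2520, L_uu(0)=-5760, L_uu(4)=26880; L_vv(-3)=18, L_vv(0)=-18.
Saddle points occur where the two diagonal entries have opposite signs: (-4, -3), (-3, 0), (0, -3), (4, 0). Count: 4.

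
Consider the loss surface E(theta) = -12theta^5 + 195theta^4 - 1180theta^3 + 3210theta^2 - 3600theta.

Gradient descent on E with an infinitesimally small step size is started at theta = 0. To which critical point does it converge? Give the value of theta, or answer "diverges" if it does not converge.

E'(theta) = -60(theta - 5)(theta - 4)(theta - 3)(theta - 1), so E'(0) = -3600.
Gradient descent moves in the -E' direction, i.e. theta is increasing.
The nearest critical point in that direction is theta = 1, where E'' = 1440 > 0 (a local minimum). The iterate converges there.

1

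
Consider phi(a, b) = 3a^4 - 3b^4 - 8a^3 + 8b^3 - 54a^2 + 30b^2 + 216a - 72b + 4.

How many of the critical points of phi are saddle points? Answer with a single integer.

phi separates as a function of a plus a function of b, so ∇phi=0 decouples.
∂phi/∂a = 12(a - 3)(a - 2)(a + 3) = 0 at a ∈ {-3, 2, 3}; ∂phi/∂b = -12(b - 3)(b - 1)(b + 2) = 0 at b ∈ {-2, 1, 3}.
The Hessian is diagonal: diag(phi_aa, phi_bb). Second derivatives: phi_aa(-3)=360, phi_aa(2)=-60, phi_aa(3)=72; phi_bb(-2)=-180, phi_bb(1)=72, phi_bb(3)=-120.
Saddle points occur where the two diagonal entries have opposite signs: (-3, -2), (-3, 3), (2, 1), (3, -2), (3, 3). Count: 5.

5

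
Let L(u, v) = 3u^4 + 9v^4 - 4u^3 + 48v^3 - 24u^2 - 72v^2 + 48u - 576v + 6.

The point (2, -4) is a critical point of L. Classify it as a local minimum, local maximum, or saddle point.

local minimum

The mixed partial ∂²L/∂u∂v is 0, so the Hessian at any point is diag(L_uu, L_vv) = diag(12(3u^2 - 2u - 4), 36(3v^2 + 8v - 4)).
At (2, -4): H = diag(48, 432).
Both eigenvalues are positive, so H is positive definite: a local minimum.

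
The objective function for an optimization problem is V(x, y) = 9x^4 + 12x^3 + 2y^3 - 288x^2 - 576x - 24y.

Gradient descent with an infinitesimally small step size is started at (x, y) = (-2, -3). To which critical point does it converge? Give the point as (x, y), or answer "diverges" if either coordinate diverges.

diverges

V is separable, so gradient descent decouples: x follows -∂V/∂x, y follows -∂V/∂y.
∂V/∂x = 36(x - 4)(x + 1)(x + 4); at x=-2 this is 432, so x decreases.
∂V/∂y = 6(y - 2)(y + 2); at y=-3 this is 30, so y decreases.
The y-coordinate has no critical point in that direction and runs off to infinity.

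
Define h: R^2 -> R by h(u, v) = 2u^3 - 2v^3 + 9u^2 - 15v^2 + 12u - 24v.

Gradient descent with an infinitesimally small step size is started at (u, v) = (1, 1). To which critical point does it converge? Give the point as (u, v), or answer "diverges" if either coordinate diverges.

h is separable, so gradient descent decouples: u follows -∂h/∂u, v follows -∂h/∂v.
∂h/∂u = 6(u + 1)(u + 2); at u=1 this is 36, so u decreases.
∂h/∂v = -6(v + 1)(v + 4); at v=1 this is -60, so v increases.
The v-coordinate has no critical point in that direction and runs off to infinity.

diverges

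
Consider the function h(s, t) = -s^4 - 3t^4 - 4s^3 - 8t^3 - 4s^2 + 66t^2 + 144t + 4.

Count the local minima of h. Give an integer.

1

h separates as a function of s plus a function of t, so ∇h=0 decouples.
∂h/∂s = -4s(s + 1)(s + 2) = 0 at s ∈ {-2, -1, 0}; ∂h/∂t = -12(t - 3)(t + 1)(t + 4) = 0 at t ∈ {-4, -1, 3}.
The Hessian is diagonal: diag(h_ss, h_tt). Second derivatives: h_ss(-2)=-8, h_ss(-1)=4, h_ss(0)=-8; h_tt(-4)=-252, h_tt(-1)=144, h_tt(3)=-336.
Local minima occur where both diagonal entries positive: (-1, -1). Count: 1.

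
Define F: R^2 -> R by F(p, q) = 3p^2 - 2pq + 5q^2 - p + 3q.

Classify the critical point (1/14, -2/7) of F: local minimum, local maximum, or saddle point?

local minimum

The Hessian of F is constant: H = [[6, -2], [-2, 10]].
det(H) = 6·10 − (-2)² = 56.
det(H) > 0 and tr(H) = 16 > 0, so H is positive definite and the point is a local minimum.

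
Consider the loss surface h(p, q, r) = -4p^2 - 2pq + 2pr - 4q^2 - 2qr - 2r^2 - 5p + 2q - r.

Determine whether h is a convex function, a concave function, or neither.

concave

h is quadratic, so its Hessian is the constant matrix H = [[-8, -2, 2], [-2, -8, -2], [2, -2, -4]].
Leading principal minors: -8, 60, -160.
Signs alternate −, +, − ⇒ H ≺ 0 ⇒ concave.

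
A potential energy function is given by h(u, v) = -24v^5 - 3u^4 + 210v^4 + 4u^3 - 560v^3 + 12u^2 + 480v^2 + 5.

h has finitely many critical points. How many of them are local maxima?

h separates as a function of u plus a function of v, so ∇h=0 decouples.
∂h/∂u = -12u(u - 2)(u + 1) = 0 at u ∈ {-1, 0, 2}; ∂h/∂v = -120v(v - 4)(v - 2)(v - 1) = 0 at v ∈ {0, 1, 2, 4}.
The Hessian is diagonal: diag(h_uu, h_vv). Second derivatives: h_uu(-1)=-36, h_uu(0)=24, h_uu(2)=-72; h_vv(0)=960, h_vv(1)=-360, h_vv(2)=480, h_vv(4)=-2880.
Local maxima occur where both diagonal entries negative: (-1, 1), (-1, 4), (2, 1), (2, 4). Count: 4.

4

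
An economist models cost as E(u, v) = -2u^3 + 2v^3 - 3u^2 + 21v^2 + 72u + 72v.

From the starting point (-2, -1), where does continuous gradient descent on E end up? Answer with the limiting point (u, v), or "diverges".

E is separable, so gradient descent decouples: u follows -∂E/∂u, v follows -∂E/∂v.
∂E/∂u = -6(u - 3)(u + 4); at u=-2 this is 60, so u decreases.
∂E/∂v = 6(v + 3)(v + 4); at v=-1 this is 36, so v decreases.
u converges to its nearest critical value -4 (a local min of the u-part); v converges to -3. The iterate converges to (-4, -3).

(-4, -3)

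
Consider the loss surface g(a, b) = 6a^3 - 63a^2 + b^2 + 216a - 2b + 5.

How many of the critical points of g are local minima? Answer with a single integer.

1

g separates as a function of a plus a function of b, so ∇g=0 decouples.
∂g/∂a = 18(a - 4)(a - 3) = 0 at a ∈ {3, 4}; ∂g/∂b = 2(b - 1) = 0 at b ∈ {1}.
The Hessian is diagonal: diag(g_aa, g_bb). Second derivatives: g_aa(3)=-18, g_aa(4)=18; g_bb(1)=2.
Local minima occur where both diagonal entries positive: (4, 1). Count: 1.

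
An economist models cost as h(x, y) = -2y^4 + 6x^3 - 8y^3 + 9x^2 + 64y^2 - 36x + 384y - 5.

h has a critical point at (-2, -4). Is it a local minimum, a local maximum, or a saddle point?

local maximum

The mixed partial ∂²h/∂x∂y is 0, so the Hessian at any point is diag(h_xx, h_yy) = diag(18(2x + 1), 8(-3y^2 - 6y + 16)).
At (-2, -4): H = diag(-54, -64).
Both eigenvalues are negative, so H is negative definite: a local maximum.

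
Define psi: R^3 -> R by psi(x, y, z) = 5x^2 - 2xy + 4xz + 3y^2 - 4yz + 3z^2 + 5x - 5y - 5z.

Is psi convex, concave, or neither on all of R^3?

convex

psi is quadratic, so its Hessian is the constant matrix H = [[10, -2, 4], [-2, 6, -4], [4, -4, 6]].
Leading principal minors: 10, 56, 144.
All positive ⇒ H ≻ 0 ⇒ convex.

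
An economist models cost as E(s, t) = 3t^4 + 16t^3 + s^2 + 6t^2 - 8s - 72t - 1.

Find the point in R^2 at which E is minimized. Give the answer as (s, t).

E(s,t) separates as P(s) + Q(t) − 1, so its minimum is min P + min Q − 1.
P'(s) = 2s - 8 vanishes at s ∈ {4}; Q'(t) = 12(t - 1)(t + 2)(t + 3) vanishes at t ∈ {-3, -2, 1}.
Local minima of P (where P''>0): P(4)=-16. Local minima of Q: Q(-3)=81, Q(1)=-47.
So the global minimum of E is P(4) + Q(1) − 1 = -16 − 47 − 1 = -64, attained at (4, 1).

(4, 1)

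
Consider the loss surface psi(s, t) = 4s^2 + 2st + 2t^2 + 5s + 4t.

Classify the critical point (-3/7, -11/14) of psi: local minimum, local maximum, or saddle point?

The Hessian of psi is constant: H = [[8, 2], [2, 4]].
det(H) = 8·4 − 2² = 28.
det(H) > 0 and tr(H) = 12 > 0, so H is positive definite and the point is a local minimum.

local minimum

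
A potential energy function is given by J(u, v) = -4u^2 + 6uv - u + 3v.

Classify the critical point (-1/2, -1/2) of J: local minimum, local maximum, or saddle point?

The Hessian of J is constant: H = [[-8, 6], [6, 0]].
det(H) = (-8)·0 − 6² = -36.
Since det(H) < 0, H is indefinite and the critical point is a saddle point.

saddle point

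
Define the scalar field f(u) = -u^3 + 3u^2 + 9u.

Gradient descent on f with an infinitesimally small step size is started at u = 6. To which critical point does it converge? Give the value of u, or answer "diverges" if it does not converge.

f'(u) = -3(u - 3)(u + 1), so f'(6) = -63.
Gradient descent moves in the -f' direction, i.e. u is increasing.
There is no critical point above u=6, and f' keeps the same sign, so the iterate runs off to +∞.

diverges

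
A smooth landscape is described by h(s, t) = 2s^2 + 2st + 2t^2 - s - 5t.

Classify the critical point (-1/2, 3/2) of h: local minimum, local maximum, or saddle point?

local minimum

The Hessian of h is constant: H = [[4, 2], [2, 4]].
det(H) = 4·4 − 2² = 12.
det(H) > 0 and tr(H) = 8 > 0, so H is positive definite and the point is a local minimum.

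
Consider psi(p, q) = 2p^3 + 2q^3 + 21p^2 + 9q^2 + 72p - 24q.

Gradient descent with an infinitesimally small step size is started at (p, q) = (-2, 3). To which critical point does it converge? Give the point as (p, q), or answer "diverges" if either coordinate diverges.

(-3, 1)

psi is separable, so gradient descent decouples: p follows -∂psi/∂p, q follows -∂psi/∂q.
∂psi/∂p = 6(p + 3)(p + 4); at p=-2 this is 12, so p decreases.
∂psi/∂q = 6(q - 1)(q + 4); at q=3 this is 84, so q decreases.
p converges to its nearest critical value -3 (a local min of the p-part); q converges to 1. The iterate converges to (-3, 1).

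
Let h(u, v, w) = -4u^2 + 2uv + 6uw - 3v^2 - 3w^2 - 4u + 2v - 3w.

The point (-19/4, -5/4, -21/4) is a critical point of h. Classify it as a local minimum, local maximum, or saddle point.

The Hessian is constant: H = [[-8, 2, 6], [2, -6, 0], [6, 0, -6]].
Leading principal minors: Δ₁ = -8, Δ₂ = 44, Δ₃ = -48.
The minors alternate sign starting negative (−, +, −), so H is negative definite: a local maximum.

local maximum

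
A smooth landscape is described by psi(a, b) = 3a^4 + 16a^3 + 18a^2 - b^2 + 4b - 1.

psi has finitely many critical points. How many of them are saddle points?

psi separates as a function of a plus a function of b, so ∇psi=0 decouples.
∂psi/∂a = 12a(a + 1)(a + 3) = 0 at a ∈ {-3, -1, 0}; ∂psi/∂b = -2(b - 2) = 0 at b ∈ {2}.
The Hessian is diagonal: diag(psi_aa, psi_bb). Second derivatives: psi_aa(-3)=72, psi_aa(-1)=-24, psi_aa(0)=36; psi_bb(2)=-2.
Saddle points occur where the two diagonal entries have opposite signs: (-3, 2), (0, 2). Count: 2.

2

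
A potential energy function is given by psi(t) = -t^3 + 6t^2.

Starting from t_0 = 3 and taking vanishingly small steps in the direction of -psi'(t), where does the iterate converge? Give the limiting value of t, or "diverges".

psi'(t) = -3t(t - 4), so psi'(3) = 9.
Gradient descent moves in the -psi' direction, i.e. t is decreasing.
The nearest critical point in that direction is t = 0, where psi'' = 12 > 0 (a local minimum). The iterate converges there.

0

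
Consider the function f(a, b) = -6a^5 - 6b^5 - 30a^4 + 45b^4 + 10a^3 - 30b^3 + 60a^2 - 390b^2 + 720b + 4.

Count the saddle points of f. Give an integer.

f separates as a function of a plus a function of b, so ∇f=0 decouples.
∂f/∂a = -30a(a - 1)(a + 1)(a + 4) = 0 at a ∈ {-4, -1, 0, 1}; ∂f/∂b = -30(b - 4)(b - 3)(b - 1)(b + 2) = 0 at b ∈ {-2, 1, 3, 4}.
The Hessian is diagonal: diag(f_aa, f_bb). Second derivatives: f_aa(-4)=1800, f_aa(-1)=-180, f_aa(0)=120, f_aa(1)=-300; f_bb(-2)=2700, f_bb(1)=-540, f_bb(3)=300, f_bb(4)=-540.
Saddle points occur where the two diagonal entries have opposite signs: (-4, 1), (-4, 4), (-1, -2), (-1, 3), (0, 1), (0, 4), (1, -2), (1, 3). Count: 8.

8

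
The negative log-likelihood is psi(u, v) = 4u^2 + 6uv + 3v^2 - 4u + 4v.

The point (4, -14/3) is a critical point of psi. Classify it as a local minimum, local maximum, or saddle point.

local minimum

The Hessian of psi is constant: H = [[8, 6], [6, 6]].
det(H) = 8·6 − 6² = 12.
det(H) > 0 and tr(H) = 14 > 0, so H is positive definite and the point is a local minimum.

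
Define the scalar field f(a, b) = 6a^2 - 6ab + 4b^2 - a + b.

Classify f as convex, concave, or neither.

f is quadratic, so its Hessian is the constant matrix H = [[12, -6], [-6, 8]].
det(H) = 60, tr(H) = 20.
det(H) > 0 and tr(H) > 0, so H is positive definite everywhere: convex.

convex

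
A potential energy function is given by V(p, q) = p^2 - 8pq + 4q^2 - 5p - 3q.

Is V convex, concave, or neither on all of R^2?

V is quadratic, so its Hessian is the constant matrix H = [[2, -8], [-8, 8]].
det(H) = -48, tr(H) = 10.
det(H) < 0, so H is indefinite: neither convex nor concave.

neither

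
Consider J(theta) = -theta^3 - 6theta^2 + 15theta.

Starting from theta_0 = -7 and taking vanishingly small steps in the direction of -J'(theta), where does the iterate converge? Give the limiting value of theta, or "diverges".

-5

J'(theta) = -3(theta - 1)(theta + 5), so J'(-7) = -48.
Gradient descent moves in the -J' direction, i.e. theta is increasing.
The nearest critical point in that direction is theta = -5, where J'' = 18 > 0 (a local minimum). The iterate converges there.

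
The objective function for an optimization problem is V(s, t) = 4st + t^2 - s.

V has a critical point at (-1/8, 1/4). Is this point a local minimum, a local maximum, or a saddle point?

The Hessian of V is constant: H = [[0, 4], [4, 2]].
det(H) = 0·2 − 4² = -16.
Since det(H) < 0, H is indefinite and the critical point is a saddle point.

saddle point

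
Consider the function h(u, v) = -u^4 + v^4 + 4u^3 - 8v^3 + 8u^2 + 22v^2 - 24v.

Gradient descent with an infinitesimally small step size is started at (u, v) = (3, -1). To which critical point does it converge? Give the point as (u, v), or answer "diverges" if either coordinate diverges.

(0, 1)

h is separable, so gradient descent decouples: u follows -∂h/∂u, v follows -∂h/∂v.
∂h/∂u = -4u(u - 4)(u + 1); at u=3 this is 48, so u decreases.
∂h/∂v = 4(v - 3)(v - 2)(v - 1); at v=-1 this is -96, so v increases.
u converges to its nearest critical value 0 (a local min of the u-part); v converges to 1. The iterate converges to (0, 1).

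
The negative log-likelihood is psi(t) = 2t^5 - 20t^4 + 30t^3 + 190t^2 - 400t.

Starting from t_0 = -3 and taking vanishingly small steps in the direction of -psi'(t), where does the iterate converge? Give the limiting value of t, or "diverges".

diverges

psi'(t) = 10(t - 5)(t - 4)(t - 1)(t + 2), so psi'(-3) = 2240.
Gradient descent moves in the -psi' direction, i.e. t is decreasing.
There is no critical point below t=-3, and psi' keeps the same sign, so the iterate runs off to −∞.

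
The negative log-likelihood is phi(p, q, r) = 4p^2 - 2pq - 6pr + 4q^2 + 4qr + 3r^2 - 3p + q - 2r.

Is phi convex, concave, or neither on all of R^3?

phi is quadratic, so its Hessian is the constant matrix H = [[8, -2, -6], [-2, 8, 4], [-6, 4, 6]].
Leading principal minors: 8, 60, 40.
All positive ⇒ H ≻ 0 ⇒ convex.

convex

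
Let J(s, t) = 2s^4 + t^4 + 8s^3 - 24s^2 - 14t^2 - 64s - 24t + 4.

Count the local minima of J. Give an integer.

4

J separates as a function of s plus a function of t, so ∇J=0 decouples.
∂J/∂s = 8(s - 2)(s + 1)(s + 4) = 0 at s ∈ {-4, -1, 2}; ∂J/∂t = 4(t - 3)(t + 1)(t + 2) = 0 at t ∈ {-2, -1, 3}.
The Hessian is diagonal: diag(J_ss, J_tt). Second derivatives: J_ss(-4)=144, J_ss(-1)=-72, J_ss(2)=144; J_tt(-2)=20, J_tt(-1)=-16, J_tt(3)=80.
Local minima occur where both diagonal entries positive: (-4, -2), (-4, 3), (2, -2), (2, 3). Count: 4.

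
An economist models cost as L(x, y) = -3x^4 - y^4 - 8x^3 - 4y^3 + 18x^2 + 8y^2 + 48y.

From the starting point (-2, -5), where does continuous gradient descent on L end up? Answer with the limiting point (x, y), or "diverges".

diverges

L is separable, so gradient descent decouples: x follows -∂L/∂x, y follows -∂L/∂y.
∂L/∂x = -12x(x - 1)(x + 3); at x=-2 this is -72, so x increases.
∂L/∂y = -4(y - 2)(y + 2)(y + 3); at y=-5 this is 168, so y decreases.
The y-coordinate has no critical point in that direction and runs off to infinity.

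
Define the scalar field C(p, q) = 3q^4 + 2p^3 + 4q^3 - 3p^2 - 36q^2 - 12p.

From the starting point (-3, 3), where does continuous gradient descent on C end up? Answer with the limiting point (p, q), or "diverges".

C is separable, so gradient descent decouples: p follows -∂C/∂p, q follows -∂C/∂q.
∂C/∂p = 6(p - 2)(p + 1); at p=-3 this is 60, so p decreases.
∂C/∂q = 12q(q - 2)(q + 3); at q=3 this is 216, so q decreases.
The p-coordinate has no critical point in that direction and runs off to infinity.

diverges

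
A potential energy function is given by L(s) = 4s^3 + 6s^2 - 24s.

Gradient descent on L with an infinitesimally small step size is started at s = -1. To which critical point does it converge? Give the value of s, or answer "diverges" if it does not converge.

L'(s) = 12(s - 1)(s + 2), so L'(-1) = -24.
Gradient descent moves in the -L' direction, i.e. s is increasing.
The nearest critical point in that direction is s = 1, where L'' = 36 > 0 (a local minimum). The iterate converges there.

1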